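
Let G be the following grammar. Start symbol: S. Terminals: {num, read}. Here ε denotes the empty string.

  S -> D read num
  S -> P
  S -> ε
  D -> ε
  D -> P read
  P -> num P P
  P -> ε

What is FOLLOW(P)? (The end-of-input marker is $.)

FIRST(P) = {ε, num}
FIRST(D) = {ε, num, read}  (via P read)
FIRST(S) = {ε, num, read}  (via D read num, P)
FOLLOW(S) includes $ since S is the start symbol.
FOLLOW(S): S appears on no right-hand side. Thus FOLLOW(S) = {$}.
FOLLOW(D): in S->D read num, D is followed by read num with FIRST {read}. Thus FOLLOW(D) = {read}.
FOLLOW(P): in S->P, the suffix after P is empty, so FOLLOW(P) ⊇ FOLLOW(S) = {$}; in D->P read, P is followed by read with FIRST {read}; in P->num P P (occurrence 1), P is followed by P with FIRST {ε, num}; in P->num P P (occurrence 1), the suffix after P is nullable (adds nothing new); in P->num P P (occurrence 2), the suffix after P is empty (adds nothing new). Thus FOLLOW(P) = {$, num, read}.

{$, num, read}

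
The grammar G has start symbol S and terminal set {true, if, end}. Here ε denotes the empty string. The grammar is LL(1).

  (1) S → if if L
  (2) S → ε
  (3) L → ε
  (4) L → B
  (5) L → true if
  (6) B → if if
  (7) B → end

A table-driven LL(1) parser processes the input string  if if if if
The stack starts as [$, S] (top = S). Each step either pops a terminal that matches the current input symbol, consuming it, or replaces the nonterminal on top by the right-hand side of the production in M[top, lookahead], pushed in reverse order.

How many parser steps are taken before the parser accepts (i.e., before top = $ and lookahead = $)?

7

     Stack      Input          Action
  1  $ S        if if if if $  expand S → if if L
  2  $ L if if  if if if if $  match if
  3  $ L if     if if if $     match if
  4  $ L        if if $        expand L → B
  5  $ B        if if $        expand B → if if
  6  $ if if    if if $        match if
  7  $ if       if $           match if
Accept reached after 7 steps.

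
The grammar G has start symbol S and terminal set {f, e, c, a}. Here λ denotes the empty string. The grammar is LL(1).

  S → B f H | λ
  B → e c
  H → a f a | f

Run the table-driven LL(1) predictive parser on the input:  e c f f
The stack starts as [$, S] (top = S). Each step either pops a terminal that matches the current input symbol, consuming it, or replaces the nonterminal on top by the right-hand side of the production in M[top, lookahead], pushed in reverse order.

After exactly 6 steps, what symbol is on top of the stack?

f

     Stack      Input      Action
  1  $ S        e c f f $  expand S → B f H
  2  $ H f B    e c f f $  expand B → e c
  3  $ H f c e  e c f f $  match e
  4  $ H f c    c f f $    match c
  5  $ H f      f f $      match f
  6  $ H        f $        expand H → f
Stack after step 6: $ f (top = f).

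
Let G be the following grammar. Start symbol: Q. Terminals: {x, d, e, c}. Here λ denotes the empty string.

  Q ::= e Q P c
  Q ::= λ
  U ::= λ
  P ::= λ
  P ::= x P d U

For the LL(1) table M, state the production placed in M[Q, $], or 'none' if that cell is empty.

Q ::= λ

FIRST(Q) = {λ, e}
FIRST(U) = {λ}
FIRST(P) = {λ, x}
FOLLOW(Q) includes $ since Q is the start symbol.
FOLLOW(Q): in Q::=e Q P c, Q is followed by P c with FIRST {c, x}. Thus FOLLOW(Q) = {$, c, x}.
For Q ::= e Q P c: FIRST(e Q P c) = {e}, so it goes in M[Q, t] for t ∈ {e}.
For Q ::= λ: FIRST(λ) = {λ}, so it goes in M[Q, t] for t ∈ {}; since λ ∈ FIRST, also for every t ∈ FOLLOW(Q) = {$, c, x}.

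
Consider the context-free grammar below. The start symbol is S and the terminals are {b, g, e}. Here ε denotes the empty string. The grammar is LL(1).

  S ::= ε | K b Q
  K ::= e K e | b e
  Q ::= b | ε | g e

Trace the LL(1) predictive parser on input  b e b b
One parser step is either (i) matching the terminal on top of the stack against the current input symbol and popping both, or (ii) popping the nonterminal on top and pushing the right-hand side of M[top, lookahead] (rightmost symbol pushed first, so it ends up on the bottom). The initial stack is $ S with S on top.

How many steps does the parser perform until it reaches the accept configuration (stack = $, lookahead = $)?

7

     Stack      Input      Action
  1  $ S        b e b b $  expand S ::= K b Q
  2  $ Q b K    b e b b $  expand K ::= b e
  3  $ Q b e b  b e b b $  match b
  4  $ Q b e    e b b $    match e
  5  $ Q b      b b $      match b
  6  $ Q        b $        expand Q ::= b
  7  $ b        b $        match b
Accept reached after 7 steps.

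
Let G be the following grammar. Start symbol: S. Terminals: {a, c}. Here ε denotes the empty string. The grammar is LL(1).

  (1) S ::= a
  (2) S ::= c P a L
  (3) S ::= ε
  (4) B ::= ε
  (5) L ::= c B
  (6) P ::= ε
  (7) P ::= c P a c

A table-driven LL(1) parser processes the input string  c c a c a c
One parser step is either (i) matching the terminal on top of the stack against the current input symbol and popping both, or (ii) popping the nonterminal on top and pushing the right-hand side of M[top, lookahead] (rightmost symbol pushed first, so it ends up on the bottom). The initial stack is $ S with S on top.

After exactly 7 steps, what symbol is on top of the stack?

     Stack          Input          Action
  1  $ S            c c a c a c $  expand S ::= c P a L
  2  $ L a P c      c c a c a c $  match c
  3  $ L a P        c a c a c $    expand P ::= c P a c
  4  $ L a c a P c  c a c a c $    match c
  5  $ L a c a P    a c a c $      expand P ::= ε
  6  $ L a c a      a c a c $      match a
  7  $ L a c        c a c $        match c
Stack after step 7: $ L a (top = a).

a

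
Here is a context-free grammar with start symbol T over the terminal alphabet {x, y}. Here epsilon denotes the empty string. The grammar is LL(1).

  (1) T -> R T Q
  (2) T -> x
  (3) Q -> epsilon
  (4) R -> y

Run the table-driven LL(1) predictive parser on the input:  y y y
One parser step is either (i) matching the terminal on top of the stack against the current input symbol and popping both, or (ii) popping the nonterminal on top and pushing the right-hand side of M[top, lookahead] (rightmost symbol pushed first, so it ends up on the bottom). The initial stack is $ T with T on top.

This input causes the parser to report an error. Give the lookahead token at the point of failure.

$

      Stack        Input    Action
   1  $ T          y y y $  expand T -> R T Q
   2  $ Q T R      y y y $  expand R -> y
   3  $ Q T y      y y y $  match y
   4  $ Q T        y y $    expand T -> R T Q
   5  $ Q Q T R    y y $    expand R -> y
   6  $ Q Q T y    y y $    match y
   7  $ Q Q T      y $      expand T -> R T Q
   8  $ Q Q Q T R  y $      expand R -> y
   9  $ Q Q Q T y  y $      match y
  10  $ Q Q Q T    $        error: M[T, $] is empty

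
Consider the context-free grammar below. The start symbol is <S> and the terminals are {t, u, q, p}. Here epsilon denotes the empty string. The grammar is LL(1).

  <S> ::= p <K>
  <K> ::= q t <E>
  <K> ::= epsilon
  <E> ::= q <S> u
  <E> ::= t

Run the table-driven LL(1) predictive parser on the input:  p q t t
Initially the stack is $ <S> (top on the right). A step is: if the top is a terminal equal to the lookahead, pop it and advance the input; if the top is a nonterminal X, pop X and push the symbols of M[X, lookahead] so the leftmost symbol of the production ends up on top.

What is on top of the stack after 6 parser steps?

     Stack      Input      Action
  1  $ <S>      p q t t $  expand <S> ::= p <K>
  2  $ <K> p    p q t t $  match p
  3  $ <K>      q t t $    expand <K> ::= q t <E>
  4  $ <E> t q  q t t $    match q
  5  $ <E> t    t t $      match t
  6  $ <E>      t $        expand <E> ::= t
Stack after step 6: $ t (top = t).

t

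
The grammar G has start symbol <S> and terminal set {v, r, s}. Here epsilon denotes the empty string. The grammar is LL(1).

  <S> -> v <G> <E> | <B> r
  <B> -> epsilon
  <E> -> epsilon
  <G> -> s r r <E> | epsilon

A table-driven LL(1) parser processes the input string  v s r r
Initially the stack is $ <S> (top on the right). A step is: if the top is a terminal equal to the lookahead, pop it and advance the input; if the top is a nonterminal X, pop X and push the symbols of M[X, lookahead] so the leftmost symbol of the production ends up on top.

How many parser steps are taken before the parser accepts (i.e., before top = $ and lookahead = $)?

     Stack            Input      Action
  1  $ <S>            v s r r $  expand <S> -> v <G> <E>
  2  $ <E> <G> v      v s r r $  match v
  3  $ <E> <G>        s r r $    expand <G> -> s r r <E>
  4  $ <E> <E> r r s  s r r $    match s
  5  $ <E> <E> r r    r r $      match r
  6  $ <E> <E> r      r $        match r
  7  $ <E> <E>        $          expand <E> -> epsilon
  8  $ <E>            $          expand <E> -> epsilon
Accept reached after 8 steps.

8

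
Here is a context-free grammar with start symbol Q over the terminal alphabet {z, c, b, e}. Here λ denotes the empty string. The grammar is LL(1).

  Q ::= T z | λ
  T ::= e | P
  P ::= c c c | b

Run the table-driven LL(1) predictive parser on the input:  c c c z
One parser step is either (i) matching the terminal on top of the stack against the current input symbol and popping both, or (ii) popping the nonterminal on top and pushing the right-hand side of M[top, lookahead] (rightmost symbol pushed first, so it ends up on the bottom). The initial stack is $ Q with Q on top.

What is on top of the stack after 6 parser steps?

z

     Stack      Input      Action
  1  $ Q        c c c z $  expand Q ::= T z
  2  $ z T      c c c z $  expand T ::= P
  3  $ z P      c c c z $  expand P ::= c c c
  4  $ z c c c  c c c z $  match c
  5  $ z c c    c c z $    match c
  6  $ z c      c z $      match c
Stack after step 6: $ z (top = z).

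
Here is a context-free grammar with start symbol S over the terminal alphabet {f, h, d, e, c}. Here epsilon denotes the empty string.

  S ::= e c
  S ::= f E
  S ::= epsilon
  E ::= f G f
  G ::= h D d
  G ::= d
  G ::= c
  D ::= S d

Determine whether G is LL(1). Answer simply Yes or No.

Yes

FIRST(S) = {epsilon, e, f}
FIRST(E) = {f}
FIRST(G) = {c, d, h}
FIRST(D) = {d, e, f}
FOLLOW(S) = {$, d}
FOLLOW(E) = {$, d}
FOLLOW(G) = {f}
FOLLOW(D) = {d}
Each cell of M receives at most one production.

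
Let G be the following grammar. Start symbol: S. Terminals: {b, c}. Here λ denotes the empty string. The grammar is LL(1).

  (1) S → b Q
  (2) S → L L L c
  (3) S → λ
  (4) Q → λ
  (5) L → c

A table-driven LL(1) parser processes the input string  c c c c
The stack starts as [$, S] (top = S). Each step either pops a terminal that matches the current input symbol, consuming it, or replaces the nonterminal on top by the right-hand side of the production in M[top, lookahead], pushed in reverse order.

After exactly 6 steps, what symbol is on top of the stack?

     Stack      Input      Action
  1  $ S        c c c c $  expand S → L L L c
  2  $ c L L L  c c c c $  expand L → c
  3  $ c L L c  c c c c $  match c
  4  $ c L L    c c c $    expand L → c
  5  $ c L c    c c c $    match c
  6  $ c L      c c $      expand L → c
Stack after step 6: $ c c (top = c).

c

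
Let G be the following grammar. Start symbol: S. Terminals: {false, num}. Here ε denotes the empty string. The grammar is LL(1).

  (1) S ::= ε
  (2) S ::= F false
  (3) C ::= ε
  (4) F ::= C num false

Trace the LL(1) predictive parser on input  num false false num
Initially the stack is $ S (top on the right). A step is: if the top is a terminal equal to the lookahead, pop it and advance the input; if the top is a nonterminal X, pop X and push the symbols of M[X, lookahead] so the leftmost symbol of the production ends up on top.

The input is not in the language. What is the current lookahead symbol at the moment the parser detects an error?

     Stack                Input                  Action
  1  $ S                  num false false num $  expand S ::= F false
  2  $ false F            num false false num $  expand F ::= C num false
  3  $ false false num C  num false false num $  expand C ::= ε
  4  $ false false num    num false false num $  match num
  5  $ false false        false false num $      match false
  6  $ false              false num $            match false
  7  $                    num $                  error: stack empty but input remains

num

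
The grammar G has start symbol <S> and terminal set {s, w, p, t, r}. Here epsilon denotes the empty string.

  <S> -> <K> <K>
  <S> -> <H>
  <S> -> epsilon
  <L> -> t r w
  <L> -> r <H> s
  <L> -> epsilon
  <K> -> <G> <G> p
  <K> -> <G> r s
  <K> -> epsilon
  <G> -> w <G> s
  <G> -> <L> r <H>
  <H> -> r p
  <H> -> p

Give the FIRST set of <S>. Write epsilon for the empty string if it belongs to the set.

FIRST(<L>) = {epsilon, r, t}
FIRST(<H>) = {p, r}
FIRST(<G>) = {r, t, w}  (via <L> r <H>)
FIRST(<K>) = {epsilon, r, t, w}  (via <G> <G> p, <G> r s)
FIRST(<S>) = {epsilon, p, r, t, w}  (via <K> <K>, <H>)

{epsilon, p, r, t, w}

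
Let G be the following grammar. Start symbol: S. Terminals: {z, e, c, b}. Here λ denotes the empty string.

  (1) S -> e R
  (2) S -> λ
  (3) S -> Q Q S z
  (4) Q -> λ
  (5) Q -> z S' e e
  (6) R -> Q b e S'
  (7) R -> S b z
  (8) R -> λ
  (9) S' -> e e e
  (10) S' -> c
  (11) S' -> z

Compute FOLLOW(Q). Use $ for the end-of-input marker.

FIRST(Q) = {λ, z}
FIRST(S') = {c, e, z}
FIRST(S) = {λ, e, z}  (via Q Q S z)
FIRST(R) = {λ, b, e, z}  (via Q b e S', S b z)
FOLLOW(S) includes $ since S is the start symbol.
FOLLOW(S): in S->Q Q S z, S is followed by z with FIRST {z}; in R->S b z, S is followed by b z with FIRST {b}. Thus FOLLOW(S) = {$, b, z}.
FOLLOW(Q): in S->Q Q S z (occurrence 1), Q is followed by Q S z with FIRST {e, z}; in S->Q Q S z (occurrence 2), Q is followed by S z with FIRST {e, z}; in R->Q b e S', Q is followed by b e S' with FIRST {b}. Thus FOLLOW(Q) = {b, e, z}.
FOLLOW(R): in S->e R, the suffix after R is empty, so FOLLOW(R) ⊇ FOLLOW(S) = {$, b, z}. Thus FOLLOW(R) = {$, b, z}.
FOLLOW(S'): in Q->z S' e e, S' is followed by e e with FIRST {e}; in R->Q b e S', the suffix after S' is empty, so FOLLOW(S') ⊇ FOLLOW(R) = {$, b, z}. Thus FOLLOW(S') = {$, b, e, z}.

{b, e, z}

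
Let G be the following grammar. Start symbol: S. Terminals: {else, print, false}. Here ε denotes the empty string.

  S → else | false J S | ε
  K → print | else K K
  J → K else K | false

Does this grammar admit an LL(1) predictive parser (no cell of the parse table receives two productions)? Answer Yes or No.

Yes

FIRST(S) = {ε, else, false}
FIRST(K) = {else, print}
FIRST(J) = {else, false, print}
FOLLOW(S) = {$}
FOLLOW(K) = {$, else, false, print}
FOLLOW(J) = {$, else, false}
Each cell of M receives at most one production.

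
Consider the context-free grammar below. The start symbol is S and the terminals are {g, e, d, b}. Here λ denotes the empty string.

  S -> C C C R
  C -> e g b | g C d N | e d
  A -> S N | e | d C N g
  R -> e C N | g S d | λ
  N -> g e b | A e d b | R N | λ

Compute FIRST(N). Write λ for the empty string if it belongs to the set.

{λ, d, e, g}

FIRST(C) = {e, g}
FIRST(R) = {λ, e, g}
FIRST(S) = {e, g}  (via C C C R)
FIRST(A) = {d, e, g}  (via S N)
FIRST(N) = {λ, d, e, g}  (via A e d b, R N)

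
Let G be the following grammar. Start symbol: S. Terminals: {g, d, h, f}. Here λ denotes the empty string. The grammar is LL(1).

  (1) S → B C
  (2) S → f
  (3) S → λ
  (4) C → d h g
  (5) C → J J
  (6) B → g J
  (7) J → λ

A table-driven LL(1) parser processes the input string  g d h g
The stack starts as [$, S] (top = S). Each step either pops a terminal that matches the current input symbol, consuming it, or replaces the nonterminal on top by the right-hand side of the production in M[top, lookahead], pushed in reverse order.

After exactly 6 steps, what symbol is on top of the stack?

     Stack    Input      Action
  1  $ S      g d h g $  expand S → B C
  2  $ C B    g d h g $  expand B → g J
  3  $ C J g  g d h g $  match g
  4  $ C J    d h g $    expand J → λ
  5  $ C      d h g $    expand C → d h g
  6  $ g h d  d h g $    match d
Stack after step 6: $ g h (top = h).

h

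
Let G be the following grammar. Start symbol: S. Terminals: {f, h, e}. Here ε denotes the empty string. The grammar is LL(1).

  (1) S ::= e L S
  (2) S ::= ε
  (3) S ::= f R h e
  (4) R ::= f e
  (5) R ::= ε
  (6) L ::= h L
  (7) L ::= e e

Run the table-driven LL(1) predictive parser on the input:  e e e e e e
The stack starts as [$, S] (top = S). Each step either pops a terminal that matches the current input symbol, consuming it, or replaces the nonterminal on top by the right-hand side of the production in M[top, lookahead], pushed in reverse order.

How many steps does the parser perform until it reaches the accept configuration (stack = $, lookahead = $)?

      Stack    Input          Action
   1  $ S      e e e e e e $  expand S ::= e L S
   2  $ S L e  e e e e e e $  match e
   3  $ S L    e e e e e $    expand L ::= e e
   4  $ S e e  e e e e e $    match e
   5  $ S e    e e e e $      match e
   6  $ S      e e e $        expand S ::= e L S
   7  $ S L e  e e e $        match e
   8  $ S L    e e $          expand L ::= e e
   9  $ S e e  e e $          match e
  10  $ S e    e $            match e
  11  $ S      $              expand S ::= ε
Accept reached after 11 steps.

11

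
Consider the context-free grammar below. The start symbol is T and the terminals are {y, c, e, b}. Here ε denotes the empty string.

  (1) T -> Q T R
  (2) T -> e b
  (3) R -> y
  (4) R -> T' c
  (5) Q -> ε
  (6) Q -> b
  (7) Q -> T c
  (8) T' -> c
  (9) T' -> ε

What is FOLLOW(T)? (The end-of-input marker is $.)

{$, c, y}

FIRST(T'): from T'->c we get {c}; from T'->ε we get {ε}. So FIRST(T') = {ε, c}.
FIRST(R): from R->y we get {y}; from R->T' c we get {c}. So FIRST(R) = {c, y}.
FIRST(T): from T->Q T R we get {b, e}; from T->e b we get {e}. So FIRST(T) = {b, e}.
FIRST(Q): from Q->ε we get {ε}; from Q->b we get {b}; from Q->T c we get {b, e}. So FIRST(Q) = {ε, b, e}.
FOLLOW(T) includes $ since T is the start symbol.
FOLLOW(T): in T->Q T R, T is followed by R with FIRST {c, y}; in Q->T c, T is followed by c with FIRST {c}. Thus FOLLOW(T) = {$, c, y}.
FOLLOW(R): in T->Q T R, the suffix after R is empty, so FOLLOW(R) ⊇ FOLLOW(T) = {$, c, y}. Thus FOLLOW(R) = {$, c, y}.
FOLLOW(Q): in T->Q T R, Q is followed by T R with FIRST {b, e}. Thus FOLLOW(Q) = {b, e}.
FOLLOW(T'): in R->T' c, T' is followed by c with FIRST {c}. Thus FOLLOW(T') = {c}.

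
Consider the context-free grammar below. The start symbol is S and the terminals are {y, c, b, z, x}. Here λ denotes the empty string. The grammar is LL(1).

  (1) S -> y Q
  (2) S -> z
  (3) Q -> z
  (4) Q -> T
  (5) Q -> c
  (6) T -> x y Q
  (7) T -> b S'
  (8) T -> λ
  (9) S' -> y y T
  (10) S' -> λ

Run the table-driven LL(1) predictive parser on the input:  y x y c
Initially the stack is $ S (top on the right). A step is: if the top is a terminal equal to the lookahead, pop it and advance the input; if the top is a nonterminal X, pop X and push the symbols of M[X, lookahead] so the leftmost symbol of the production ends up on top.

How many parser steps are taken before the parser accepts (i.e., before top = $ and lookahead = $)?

     Stack    Input      Action
  1  $ S      y x y c $  expand S -> y Q
  2  $ Q y    y x y c $  match y
  3  $ Q      x y c $    expand Q -> T
  4  $ T      x y c $    expand T -> x y Q
  5  $ Q y x  x y c $    match x
  6  $ Q y    y c $      match y
  7  $ Q      c $        expand Q -> c
  8  $ c      c $        match c
Accept reached after 8 steps.

8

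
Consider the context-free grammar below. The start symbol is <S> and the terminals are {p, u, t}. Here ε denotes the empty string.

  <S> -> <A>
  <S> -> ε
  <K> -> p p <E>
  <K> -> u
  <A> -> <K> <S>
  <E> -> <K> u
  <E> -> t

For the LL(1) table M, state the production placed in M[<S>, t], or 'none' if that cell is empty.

none

FIRST(<K>) = {p, u}
FIRST(<A>) = {p, u}  (via <K> <S>)
FIRST(<E>) = {p, t, u}  (via <K> u)
FIRST(<S>) = {ε, p, u}  (via <A>)
FOLLOW(<S>) includes $ since <S> is the start symbol.
FOLLOW(<S>): in <A>-><K> <S>, the suffix after <S> is empty, so FOLLOW(<S>) ⊇ FOLLOW(<A>) = {$}. Thus FOLLOW(<S>) = {$}.
FOLLOW(<A>): in <S>-><A>, the suffix after <A> is empty, so FOLLOW(<A>) ⊇ FOLLOW(<S>) = {$}. Thus FOLLOW(<A>) = {$}.
For <S> -> <A>: FIRST(<A>) = {p, u}, so it goes in M[<S>, t] for t ∈ {p, u}.
For <S> -> ε: FIRST(ε) = {ε}, so it goes in M[<S>, t] for t ∈ {}; since ε ∈ FIRST, also for every t ∈ FOLLOW(<S>) = {$}.
None of these place a production in M[<S>, t].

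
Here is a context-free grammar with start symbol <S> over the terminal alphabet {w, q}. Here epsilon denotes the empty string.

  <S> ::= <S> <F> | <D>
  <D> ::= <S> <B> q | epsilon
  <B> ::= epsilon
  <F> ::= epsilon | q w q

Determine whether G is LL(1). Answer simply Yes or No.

No

FIRST(<S>) = {epsilon, q}
FIRST(<D>) = {epsilon, q}
FIRST(<B>) = {epsilon}
FIRST(<F>) = {epsilon, q}
FOLLOW(<S>) = {$, q}
FOLLOW(<D>) = {$, q}
FOLLOW(<B>) = {q}
FOLLOW(<F>) = {$, q}
Cell M[<D>, q] receives both <D> ::= <S> <B> q and <D> ::= epsilon — the grammar is not LL(1).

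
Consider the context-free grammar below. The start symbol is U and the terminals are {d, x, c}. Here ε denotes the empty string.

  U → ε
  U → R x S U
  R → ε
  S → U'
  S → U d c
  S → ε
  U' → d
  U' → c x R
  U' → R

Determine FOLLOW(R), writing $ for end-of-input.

{$, d, x}

FIRST(R): from R→ε we get {ε}. So FIRST(R) = {ε}.
FIRST(U): from U→ε we get {ε}; from U→R x S U we get {x}. So FIRST(U) = {ε, x}.
FIRST(U'): from U'→d we get {d}; from U'→c x R we get {c}; from U'→R we get {ε}. So FIRST(U') = {ε, c, d}.
FIRST(S): from S→U' we get {ε, c, d}; from S→U d c we get {d, x}; from S→ε we get {ε}. So FIRST(S) = {ε, c, d, x}.
FOLLOW(U) includes $ since U is the start symbol.
FOLLOW(U): in U→R x S U, the suffix after U is empty (adds nothing new); in S→U d c, U is followed by d c with FIRST {d}. Thus FOLLOW(U) = {$, d}.
FOLLOW(S): in U→R x S U, S is followed by U with FIRST {ε, x}; in U→R x S U, the suffix after S is nullable, so FOLLOW(S) ⊇ FOLLOW(U) = {$, d}. Thus FOLLOW(S) = {$, d, x}.
FOLLOW(U'): in S→U', the suffix after U' is empty, so FOLLOW(U') ⊇ FOLLOW(S) = {$, d, x}. Thus FOLLOW(U') = {$, d, x}.
FOLLOW(R): in U→R x S U, R is followed by x S U with FIRST {x}; in U'→c x R, the suffix after R is empty, so FOLLOW(R) ⊇ FOLLOW(U') = {$, d, x}; in U'→R, the suffix after R is empty, so FOLLOW(R) ⊇ FOLLOW(U') = {$, d, x}. Thus FOLLOW(R) = {$, d, x}.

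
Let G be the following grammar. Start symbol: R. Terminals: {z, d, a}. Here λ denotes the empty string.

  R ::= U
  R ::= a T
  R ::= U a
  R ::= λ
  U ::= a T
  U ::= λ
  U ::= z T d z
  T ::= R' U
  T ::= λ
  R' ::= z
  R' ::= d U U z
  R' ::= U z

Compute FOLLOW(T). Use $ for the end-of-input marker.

{$, a, d, z}

FIRST(U) = {λ, a, z}
FIRST(R) = {λ, a, z}  (via U, U a)
FIRST(R') = {a, d, z}  (via U z)
FIRST(T) = {λ, a, d, z}  (via R' U)
FOLLOW(R) includes $ since R is the start symbol.
FOLLOW(R): R appears on no right-hand side. Thus FOLLOW(R) = {$}.
FOLLOW(U): in R::=U, the suffix after U is empty, so FOLLOW(U) ⊇ FOLLOW(R) = {$}; in R::=U a, U is followed by a with FIRST {a}; in T::=R' U, the suffix after U is empty, so FOLLOW(U) ⊇ FOLLOW(T) = {$, a, d, z}; in R'::=d U U z (occurrence 1), U is followed by U z with FIRST {a, z}; in R'::=d U U z (occurrence 2), U is followed by z with FIRST {z}; in R'::=U z, U is followed by z with FIRST {z}. Thus FOLLOW(U) = {$, a, d, z}.
FOLLOW(T): in R::=a T, the suffix after T is empty, so FOLLOW(T) ⊇ FOLLOW(R) = {$}; in U::=a T, the suffix after T is empty, so FOLLOW(T) ⊇ FOLLOW(U) = {$, a, d, z}; in U::=z T d z, T is followed by d z with FIRST {d}. Thus FOLLOW(T) = {$, a, d, z}.
FOLLOW(R'): in T::=R' U, R' is followed by U with FIRST {λ, a, z}; in T::=R' U, the suffix after R' is nullable, so FOLLOW(R') ⊇ FOLLOW(T) = {$, a, d, z}. Thus FOLLOW(R') = {$, a, d, z}.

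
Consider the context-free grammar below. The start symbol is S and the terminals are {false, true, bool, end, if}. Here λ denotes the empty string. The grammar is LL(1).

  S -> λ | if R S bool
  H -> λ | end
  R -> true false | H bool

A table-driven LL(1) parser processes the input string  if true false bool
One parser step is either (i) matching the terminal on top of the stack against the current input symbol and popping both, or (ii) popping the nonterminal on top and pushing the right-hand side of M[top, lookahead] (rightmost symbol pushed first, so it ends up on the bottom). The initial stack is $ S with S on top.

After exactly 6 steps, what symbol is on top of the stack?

step 1: stack=$ S  input=if true false bool $  — expand S -> if R S bool
step 2: stack=$ bool S R if  input=if true false bool $  — match if
step 3: stack=$ bool S R  input=true false bool $  — expand R -> true false
step 4: stack=$ bool S false true  input=true false bool $  — match true
step 5: stack=$ bool S false  input=false bool $  — match false
step 6: stack=$ bool S  input=bool $  — expand S -> λ
Stack after step 6: $ bool (top = bool).

bool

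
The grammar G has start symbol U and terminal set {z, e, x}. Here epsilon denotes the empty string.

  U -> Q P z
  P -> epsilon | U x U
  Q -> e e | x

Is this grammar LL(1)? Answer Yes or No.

Yes

FIRST(U) = {e, x}
FIRST(P) = {epsilon, e, x}
FIRST(Q) = {e, x}
FOLLOW(U) = {$, x, z}
FOLLOW(P) = {z}
FOLLOW(Q) = {e, x, z}
Each cell of M receives at most one production.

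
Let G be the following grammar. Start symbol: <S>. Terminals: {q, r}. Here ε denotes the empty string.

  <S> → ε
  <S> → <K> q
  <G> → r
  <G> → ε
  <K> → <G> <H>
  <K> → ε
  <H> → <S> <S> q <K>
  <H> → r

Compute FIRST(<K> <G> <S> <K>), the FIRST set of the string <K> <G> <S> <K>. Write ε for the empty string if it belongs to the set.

FIRST(<G>): from <G>→r we get {r}; from <G>→ε we get {ε}. So FIRST(<G>) = {ε, r}.
FIRST(<S>): from <S>→ε we get {ε}; from <S>→<K> q we get {q, r}. So FIRST(<S>) = {ε, q, r}.
FIRST(<H>): from <H>→<S> <S> q <K> we get {q, r}; from <H>→r we get {r}. So FIRST(<H>) = {q, r}.
FIRST(<K>): from <K>→<G> <H> we get {q, r}; from <K>→ε we get {ε}. So FIRST(<K>) = {ε, q, r}.
FIRST(<K> <G> <S> <K>): take FIRST of each symbol in turn, carrying on past any symbol whose FIRST contains ε; result {ε, q, r}.

{ε, q, r}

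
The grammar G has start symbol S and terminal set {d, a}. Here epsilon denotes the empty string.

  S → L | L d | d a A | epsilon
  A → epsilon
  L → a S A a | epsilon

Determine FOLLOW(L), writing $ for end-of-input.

{$, a, d}

FIRST(A) = {epsilon}
FIRST(L) = {epsilon, a}
FIRST(S) = {epsilon, a, d}  (via L, L d)
FOLLOW(S) includes $ since S is the start symbol.
FOLLOW(S): in L→a S A a, S is followed by A a with FIRST {a}. Thus FOLLOW(S) = {$, a}.
FOLLOW(A): in S→d a A, the suffix after A is empty, so FOLLOW(A) ⊇ FOLLOW(S) = {$, a}; in L→a S A a, A is followed by a with FIRST {a}. Thus FOLLOW(A) = {$, a}.
FOLLOW(L): in S→L, the suffix after L is empty, so FOLLOW(L) ⊇ FOLLOW(S) = {$, a}; in S→L d, L is followed by d with FIRST {d}. Thus FOLLOW(L) = {$, a, d}.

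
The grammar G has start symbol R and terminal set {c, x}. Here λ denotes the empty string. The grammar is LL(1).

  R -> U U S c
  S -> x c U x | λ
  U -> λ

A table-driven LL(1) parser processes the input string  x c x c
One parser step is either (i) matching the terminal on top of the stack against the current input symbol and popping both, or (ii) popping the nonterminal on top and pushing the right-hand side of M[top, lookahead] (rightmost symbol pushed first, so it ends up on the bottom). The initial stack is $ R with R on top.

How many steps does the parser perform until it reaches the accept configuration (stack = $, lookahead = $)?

9

     Stack        Input      Action
  1  $ R          x c x c $  expand R -> U U S c
  2  $ c S U U    x c x c $  expand U -> λ
  3  $ c S U      x c x c $  expand U -> λ
  4  $ c S        x c x c $  expand S -> x c U x
  5  $ c x U c x  x c x c $  match x
  6  $ c x U c    c x c $    match c
  7  $ c x U      x c $      expand U -> λ
  8  $ c x        x c $      match x
  9  $ c          c $        match c
Accept reached after 9 steps.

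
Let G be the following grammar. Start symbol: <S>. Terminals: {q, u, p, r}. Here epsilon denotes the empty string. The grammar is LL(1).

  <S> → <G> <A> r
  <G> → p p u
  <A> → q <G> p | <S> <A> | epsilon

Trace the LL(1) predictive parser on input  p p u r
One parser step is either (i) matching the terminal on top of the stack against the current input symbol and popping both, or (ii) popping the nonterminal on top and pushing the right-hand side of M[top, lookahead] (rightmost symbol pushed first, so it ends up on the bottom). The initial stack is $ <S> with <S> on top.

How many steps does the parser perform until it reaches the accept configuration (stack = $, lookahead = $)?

7

     Stack          Input      Action
  1  $ <S>          p p u r $  expand <S> → <G> <A> r
  2  $ r <A> <G>    p p u r $  expand <G> → p p u
  3  $ r <A> u p p  p p u r $  match p
  4  $ r <A> u p    p u r $    match p
  5  $ r <A> u      u r $      match u
  6  $ r <A>        r $        expand <A> → epsilon
  7  $ r            r $        match r
Accept reached after 7 steps.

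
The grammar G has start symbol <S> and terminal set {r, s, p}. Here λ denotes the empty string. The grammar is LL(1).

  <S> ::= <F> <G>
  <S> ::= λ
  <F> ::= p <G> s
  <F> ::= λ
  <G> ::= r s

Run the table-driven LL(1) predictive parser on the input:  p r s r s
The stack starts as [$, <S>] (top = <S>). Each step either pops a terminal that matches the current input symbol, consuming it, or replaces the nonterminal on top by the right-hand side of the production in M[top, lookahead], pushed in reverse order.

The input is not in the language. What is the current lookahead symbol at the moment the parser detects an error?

     Stack          Input        Action
  1  $ <S>          p r s r s $  expand <S> ::= <F> <G>
  2  $ <G> <F>      p r s r s $  expand <F> ::= p <G> s
  3  $ <G> s <G> p  p r s r s $  match p
  4  $ <G> s <G>    r s r s $    expand <G> ::= r s
  5  $ <G> s s r    r s r s $    match r
  6  $ <G> s s      s r s $      match s
  7  $ <G> s        r s $        error: top is terminal s but lookahead is r

r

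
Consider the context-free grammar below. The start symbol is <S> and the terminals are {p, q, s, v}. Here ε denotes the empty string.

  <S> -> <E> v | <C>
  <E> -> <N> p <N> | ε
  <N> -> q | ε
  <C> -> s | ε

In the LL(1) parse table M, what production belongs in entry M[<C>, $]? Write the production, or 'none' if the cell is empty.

<C> -> ε

FIRST(<N>) = {ε, q}
FIRST(<C>) = {ε, s}
FIRST(<E>) = {ε, p, q}  (via <N> p <N>)
FIRST(<S>) = {ε, p, q, s, v}  (via <E> v, <C>)
FOLLOW(<S>) includes $ since <S> is the start symbol.
FOLLOW(<S>): <S> appears on no right-hand side. Thus FOLLOW(<S>) = {$}.
FOLLOW(<C>): in <S>-><C>, the suffix after <C> is empty, so FOLLOW(<C>) ⊇ FOLLOW(<S>) = {$}. Thus FOLLOW(<C>) = {$}.
For <C> -> s: FIRST(s) = {s}, so it goes in M[<C>, t] for t ∈ {s}.
For <C> -> ε: FIRST(ε) = {ε}, so it goes in M[<C>, t] for t ∈ {}; since ε ∈ FIRST, also for every t ∈ FOLLOW(<C>) = {$}.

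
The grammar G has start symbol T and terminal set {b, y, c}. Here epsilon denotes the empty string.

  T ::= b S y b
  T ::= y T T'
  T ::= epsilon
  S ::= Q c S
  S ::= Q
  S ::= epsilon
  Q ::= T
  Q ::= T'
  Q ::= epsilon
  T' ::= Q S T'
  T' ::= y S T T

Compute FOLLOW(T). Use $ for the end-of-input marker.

{$, b, c, y}

FIRST(T): from T::=b S y b we get {b}; from T::=y T T' we get {y}; from T::=epsilon we get {epsilon}. So FIRST(T) = {epsilon, b, y}.
FIRST(S): from S::=Q c S we get {b, c, y}; from S::=Q we get {epsilon, b, c, y}; from S::=epsilon we get {epsilon}. So FIRST(S) = {epsilon, b, c, y}.
FIRST(Q): from Q::=T we get {epsilon, b, y}; from Q::=T' we get {b, c, y}; from Q::=epsilon we get {epsilon}. So FIRST(Q) = {epsilon, b, c, y}.
FIRST(T'): from T'::=Q S T' we get {b, c, y}; from T'::=y S T T we get {y}. So FIRST(T') = {b, c, y}.
FOLLOW(T) includes $ since T is the start symbol.
FOLLOW(T): in T::=y T T', T is followed by T' with FIRST {b, c, y}; in Q::=T, the suffix after T is empty, so FOLLOW(T) ⊇ FOLLOW(Q) = {$, b, c, y}; in T'::=y S T T (occurrence 1), T is followed by T with FIRST {epsilon, b, y}; in T'::=y S T T (occurrence 1), the suffix after T is nullable, so FOLLOW(T) ⊇ FOLLOW(T') = {$, b, c, y}; in T'::=y S T T (occurrence 2), the suffix after T is empty, so FOLLOW(T) ⊇ FOLLOW(T') = {$, b, c, y}. Thus FOLLOW(T) = {$, b, c, y}.
FOLLOW(S): in T::=b S y b, S is followed by y b with FIRST {y}; in S::=Q c S, the suffix after S is empty (adds nothing new); in T'::=Q S T', S is followed by T' with FIRST {b, c, y}; in T'::=y S T T, S is followed by T T with FIRST {epsilon, b, y}; in T'::=y S T T, the suffix after S is nullable, so FOLLOW(S) ⊇ FOLLOW(T') = {$, b, c, y}. Thus FOLLOW(S) = {$, b, c, y}.
FOLLOW(Q): in S::=Q c S, Q is followed by c S with FIRST {c}; in S::=Q, the suffix after Q is empty, so FOLLOW(Q) ⊇ FOLLOW(S) = {$, b, c, y}; in T'::=Q S T', Q is followed by S T' with FIRST {b, c, y}. Thus FOLLOW(Q) = {$, b, c, y}.
FOLLOW(T'): in T::=y T T', the suffix after T' is empty, so FOLLOW(T') ⊇ FOLLOW(T) = {$, b, c, y}; in Q::=T', the suffix after T' is empty, so FOLLOW(T') ⊇ FOLLOW(Q) = {$, b, c, y}; in T'::=Q S T', the suffix after T' is empty (adds nothing new). Thus FOLLOW(T') = {$, b, c, y}.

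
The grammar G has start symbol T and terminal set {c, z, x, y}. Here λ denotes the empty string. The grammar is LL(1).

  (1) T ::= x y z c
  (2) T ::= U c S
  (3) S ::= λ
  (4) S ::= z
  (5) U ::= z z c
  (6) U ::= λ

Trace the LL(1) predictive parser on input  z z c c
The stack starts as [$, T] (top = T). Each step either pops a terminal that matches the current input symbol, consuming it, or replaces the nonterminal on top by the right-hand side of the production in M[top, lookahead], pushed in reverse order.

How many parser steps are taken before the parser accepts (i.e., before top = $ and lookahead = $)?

7

     Stack        Input      Action
  1  $ T          z z c c $  expand T ::= U c S
  2  $ S c U      z z c c $  expand U ::= z z c
  3  $ S c c z z  z z c c $  match z
  4  $ S c c z    z c c $    match z
  5  $ S c c      c c $      match c
  6  $ S c        c $        match c
  7  $ S          $          expand S ::= λ
Accept reached after 7 steps.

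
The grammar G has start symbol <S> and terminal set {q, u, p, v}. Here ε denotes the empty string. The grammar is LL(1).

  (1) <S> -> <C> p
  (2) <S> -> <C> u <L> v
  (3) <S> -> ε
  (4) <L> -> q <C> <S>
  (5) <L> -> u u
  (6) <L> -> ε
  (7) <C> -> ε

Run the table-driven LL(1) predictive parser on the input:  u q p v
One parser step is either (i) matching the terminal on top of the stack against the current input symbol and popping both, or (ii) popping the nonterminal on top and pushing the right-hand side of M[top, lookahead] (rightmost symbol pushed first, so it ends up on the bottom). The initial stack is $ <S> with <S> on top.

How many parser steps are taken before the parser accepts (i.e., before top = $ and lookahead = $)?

      Stack          Input      Action
   1  $ <S>          u q p v $  expand <S> -> <C> u <L> v
   2  $ v <L> u <C>  u q p v $  expand <C> -> ε
   3  $ v <L> u      u q p v $  match u
   4  $ v <L>        q p v $    expand <L> -> q <C> <S>
   5  $ v <S> <C> q  q p v $    match q
   6  $ v <S> <C>    p v $      expand <C> -> ε
   7  $ v <S>        p v $      expand <S> -> <C> p
   8  $ v p <C>      p v $      expand <C> -> ε
   9  $ v p          p v $      match p
  10  $ v            v $        match v
Accept reached after 10 steps.

10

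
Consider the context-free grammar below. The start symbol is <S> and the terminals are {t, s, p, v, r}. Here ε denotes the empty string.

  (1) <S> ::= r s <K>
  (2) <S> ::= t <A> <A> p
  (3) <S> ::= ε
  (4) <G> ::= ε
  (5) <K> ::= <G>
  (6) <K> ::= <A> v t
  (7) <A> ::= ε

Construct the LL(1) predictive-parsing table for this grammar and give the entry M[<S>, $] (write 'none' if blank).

<S> ::= ε

FIRST(<S>) = {ε, r, t}
FIRST(<G>) = {ε}
FIRST(<A>) = {ε}
FIRST(<K>) = {ε, v}  (via <G>, <A> v t)
FOLLOW(<S>) includes $ since <S> is the start symbol.
FOLLOW(<S>): <S> appears on no right-hand side. Thus FOLLOW(<S>) = {$}.
For <S> ::= r s <K>: FIRST(r s <K>) = {r}, so it goes in M[<S>, t] for t ∈ {r}.
For <S> ::= t <A> <A> p: FIRST(t <A> <A> p) = {t}, so it goes in M[<S>, t] for t ∈ {t}.
For <S> ::= ε: FIRST(ε) = {ε}, so it goes in M[<S>, t] for t ∈ {}; since ε ∈ FIRST, also for every t ∈ FOLLOW(<S>) = {$}.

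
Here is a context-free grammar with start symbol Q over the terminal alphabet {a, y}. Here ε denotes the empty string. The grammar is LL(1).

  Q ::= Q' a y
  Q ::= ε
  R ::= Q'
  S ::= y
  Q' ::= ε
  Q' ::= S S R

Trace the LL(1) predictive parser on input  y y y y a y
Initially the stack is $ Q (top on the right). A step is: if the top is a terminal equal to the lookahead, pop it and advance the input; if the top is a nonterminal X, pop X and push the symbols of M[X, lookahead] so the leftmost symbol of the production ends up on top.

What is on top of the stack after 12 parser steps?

R

step 1: stack=$ Q  input=y y y y a y $  — expand Q ::= Q' a y
step 2: stack=$ y a Q'  input=y y y y a y $  — expand Q' ::= S S R
step 3: stack=$ y a R S S  input=y y y y a y $  — expand S ::= y
step 4: stack=$ y a R S y  input=y y y y a y $  — match y
step 5: stack=$ y a R S  input=y y y a y $  — expand S ::= y
step 6: stack=$ y a R y  input=y y y a y $  — match y
step 7: stack=$ y a R  input=y y a y $  — expand R ::= Q'
step 8: stack=$ y a Q'  input=y y a y $  — expand Q' ::= S S R
step 9: stack=$ y a R S S  input=y y a y $  — expand S ::= y
step 10: stack=$ y a R S y  input=y y a y $  — match y
step 11: stack=$ y a R S  input=y a y $  — expand S ::= y
step 12: stack=$ y a R y  input=y a y $  — match y
Stack after step 12: $ y a R (top = R).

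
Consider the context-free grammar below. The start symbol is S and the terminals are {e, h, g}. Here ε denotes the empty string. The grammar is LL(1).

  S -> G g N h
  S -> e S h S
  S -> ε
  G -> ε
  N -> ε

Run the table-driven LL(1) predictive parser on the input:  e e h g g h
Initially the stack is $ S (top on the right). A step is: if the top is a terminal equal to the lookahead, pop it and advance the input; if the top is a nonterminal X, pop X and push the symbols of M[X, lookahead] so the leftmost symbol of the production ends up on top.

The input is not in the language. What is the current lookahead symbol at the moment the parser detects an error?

step 1: stack=$ S  input=e e h g g h $  — expand S -> e S h S
step 2: stack=$ S h S e  input=e e h g g h $  — match e
step 3: stack=$ S h S  input=e h g g h $  — expand S -> e S h S
step 4: stack=$ S h S h S e  input=e h g g h $  — match e
step 5: stack=$ S h S h S  input=h g g h $  — expand S -> ε
step 6: stack=$ S h S h  input=h g g h $  — match h
step 7: stack=$ S h S  input=g g h $  — expand S -> G g N h
step 8: stack=$ S h h N g G  input=g g h $  — expand G -> ε
step 9: stack=$ S h h N g  input=g g h $  — match g
step 10: stack=$ S h h N  input=g h $  — error: M[N, g] is empty

g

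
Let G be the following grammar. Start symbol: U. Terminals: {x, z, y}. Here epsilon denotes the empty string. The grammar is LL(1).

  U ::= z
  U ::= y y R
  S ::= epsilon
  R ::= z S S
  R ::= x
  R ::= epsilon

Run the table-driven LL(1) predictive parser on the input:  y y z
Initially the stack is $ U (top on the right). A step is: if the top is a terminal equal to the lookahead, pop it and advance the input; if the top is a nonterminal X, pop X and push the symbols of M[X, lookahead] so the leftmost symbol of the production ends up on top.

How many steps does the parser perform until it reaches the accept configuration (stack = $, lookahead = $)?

7

step 1: stack=$ U  input=y y z $  — expand U ::= y y R
step 2: stack=$ R y y  input=y y z $  — match y
step 3: stack=$ R y  input=y z $  — match y
step 4: stack=$ R  input=z $  — expand R ::= z S S
step 5: stack=$ S S z  input=z $  — match z
step 6: stack=$ S S  input=$  — expand S ::= epsilon
step 7: stack=$ S  input=$  — expand S ::= epsilon
Accept reached after 7 steps.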